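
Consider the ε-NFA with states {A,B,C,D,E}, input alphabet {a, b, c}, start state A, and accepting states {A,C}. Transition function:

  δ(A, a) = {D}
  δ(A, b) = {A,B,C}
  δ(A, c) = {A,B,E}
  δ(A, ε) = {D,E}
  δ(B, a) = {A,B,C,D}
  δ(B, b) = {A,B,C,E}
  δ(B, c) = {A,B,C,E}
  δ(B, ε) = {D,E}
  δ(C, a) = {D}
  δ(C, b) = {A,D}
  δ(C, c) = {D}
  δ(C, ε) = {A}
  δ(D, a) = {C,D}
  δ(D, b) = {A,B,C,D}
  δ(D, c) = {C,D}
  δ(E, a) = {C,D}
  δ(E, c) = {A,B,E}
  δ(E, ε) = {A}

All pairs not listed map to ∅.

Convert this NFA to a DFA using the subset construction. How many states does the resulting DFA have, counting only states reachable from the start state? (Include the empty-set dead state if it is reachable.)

Start state of the DFA: {A,D,E} (ε-closure of the NFA start).
{A,D,E} --a--> {A,C,D,E}  [new]
{A,D,E} --b--> {A,B,C,D,E}  [new]
{A,D,E} --c--> {A,B,C,D,E}  [seen]
{A,C,D,E} --a--> {A,C,D,E}  [seen]
{A,C,D,E} --b--> {A,B,C,D,E}  [seen]
{A,C,D,E} --c--> {A,B,C,D,E}  [seen]
{A,B,C,D,E} --a--> {A,B,C,D,E}  [seen]
{A,B,C,D,E} --b--> {A,B,C,D,E}  [seen]
{A,B,C,D,E} --c--> {A,B,C,D,E}  [seen]
Reachable DFA states: {A,D,E}, {A,C,D,E}, {A,B,C,D,E}.

3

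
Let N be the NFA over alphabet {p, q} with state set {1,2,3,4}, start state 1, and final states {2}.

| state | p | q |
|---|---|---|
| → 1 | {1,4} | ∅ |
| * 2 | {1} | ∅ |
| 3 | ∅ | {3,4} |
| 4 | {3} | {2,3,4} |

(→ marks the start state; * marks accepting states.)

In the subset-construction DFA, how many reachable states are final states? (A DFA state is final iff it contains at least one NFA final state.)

1

Start state of the DFA: {1}.
{1} --p--> {1,4}  [new]
{1} --q--> ∅  [new]
{1,4} --p--> {1,3,4}  [new]
{1,4} --q--> {2,3,4}  [new]
∅ --p--> ∅  [seen]
∅ --q--> ∅  [seen]
{1,3,4} --p--> {1,3,4}  [seen]
{1,3,4} --q--> {2,3,4}  [seen]
{2,3,4} --p--> {1,3}  [new]
{2,3,4} --q--> {2,3,4}  [seen]
{1,3} --p--> {1,4}  [seen]
{1,3} --q--> {3,4}  [new]
{3,4} --p--> {3}  [new]
{3,4} --q--> {2,3,4}  [seen]
{3} --p--> ∅  [seen]
{3} --q--> {3,4}  [seen]
Reachable DFA states: {1}, {1,4}, ∅, {1,3,4}, {2,3,4}, {1,3}, {3,4}, {3}.
Accepting DFA states (contain an NFA accepting state): {2,3,4}.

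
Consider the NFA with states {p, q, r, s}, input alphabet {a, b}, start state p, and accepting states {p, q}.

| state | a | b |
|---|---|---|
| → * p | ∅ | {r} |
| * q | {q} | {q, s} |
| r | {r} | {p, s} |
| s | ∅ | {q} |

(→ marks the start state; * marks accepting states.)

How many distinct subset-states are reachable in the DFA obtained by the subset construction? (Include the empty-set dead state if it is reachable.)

9

Start state of the DFA: {p}.
{p} --a--> ∅  [new]
{p} --b--> {r}  [new]
∅ --a--> ∅  [seen]
∅ --b--> ∅  [seen]
{r} --a--> {r}  [seen]
{r} --b--> {p, s}  [new]
{p, s} --a--> ∅  [seen]
{p, s} --b--> {q, r}  [new]
{q, r} --a--> {q, r}  [seen]
{q, r} --b--> {p, q, s}  [new]
{p, q, s} --a--> {q}  [new]
{p, q, s} --b--> {q, r, s}  [new]
{q} --a--> {q}  [seen]
{q} --b--> {q, s}  [new]
{q, r, s} --a--> {q, r}  [seen]
{q, r, s} --b--> {p, q, s}  [seen]
{q, s} --a--> {q}  [seen]
{q, s} --b--> {q, s}  [seen]
Reachable DFA states: {p}, ∅, {r}, {p, s}, {q, r}, {p, q, s}, {q}, {q, r, s}, {q, s}.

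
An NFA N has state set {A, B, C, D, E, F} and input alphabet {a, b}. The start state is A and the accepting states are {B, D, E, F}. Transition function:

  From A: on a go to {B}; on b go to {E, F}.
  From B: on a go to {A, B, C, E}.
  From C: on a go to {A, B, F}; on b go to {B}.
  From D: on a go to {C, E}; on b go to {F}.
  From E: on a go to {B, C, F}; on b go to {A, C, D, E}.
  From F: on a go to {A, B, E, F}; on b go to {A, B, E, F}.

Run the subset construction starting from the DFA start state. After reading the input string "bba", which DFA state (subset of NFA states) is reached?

{A, B, C, E, F}

Start: {A}.
δ(A,b) = {E, F}.
Union: {E, F}.
After b: {E, F}.
δ(E,b) = {A, C, D, E}; δ(F,b) = {A, B, E, F}.
Union: {A, B, C, D, E, F}.
After b: {A, B, C, D, E, F}.
δ(A,a) = {B}; δ(B,a) = {A, B, C, E}; δ(C,a) = {A, B, F}; δ(D,a) = {C, E}; δ(E,a) = {B, C, F}; δ(F,a) = {A, B, E, F}.
Union: {A, B, C, E, F}.
After a: {A, B, C, E, F}.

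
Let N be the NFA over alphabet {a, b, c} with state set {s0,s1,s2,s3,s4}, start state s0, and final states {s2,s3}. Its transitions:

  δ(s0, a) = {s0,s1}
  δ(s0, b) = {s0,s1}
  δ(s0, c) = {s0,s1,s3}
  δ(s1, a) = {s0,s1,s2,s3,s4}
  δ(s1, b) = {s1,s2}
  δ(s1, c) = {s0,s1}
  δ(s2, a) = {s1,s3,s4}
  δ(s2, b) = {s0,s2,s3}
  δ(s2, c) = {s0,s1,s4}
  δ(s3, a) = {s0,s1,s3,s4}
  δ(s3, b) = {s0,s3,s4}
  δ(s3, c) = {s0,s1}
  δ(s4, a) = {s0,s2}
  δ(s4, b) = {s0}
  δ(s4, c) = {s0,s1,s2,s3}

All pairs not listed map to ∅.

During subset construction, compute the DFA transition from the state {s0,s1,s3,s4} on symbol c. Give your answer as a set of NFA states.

{s0,s1,s2,s3}

δ(s0,c) = {s0,s1,s3}; δ(s1,c) = {s0,s1}; δ(s3,c) = {s0,s1}; δ(s4,c) = {s0,s1,s2,s3}.
Union: {s0,s1,s2,s3}.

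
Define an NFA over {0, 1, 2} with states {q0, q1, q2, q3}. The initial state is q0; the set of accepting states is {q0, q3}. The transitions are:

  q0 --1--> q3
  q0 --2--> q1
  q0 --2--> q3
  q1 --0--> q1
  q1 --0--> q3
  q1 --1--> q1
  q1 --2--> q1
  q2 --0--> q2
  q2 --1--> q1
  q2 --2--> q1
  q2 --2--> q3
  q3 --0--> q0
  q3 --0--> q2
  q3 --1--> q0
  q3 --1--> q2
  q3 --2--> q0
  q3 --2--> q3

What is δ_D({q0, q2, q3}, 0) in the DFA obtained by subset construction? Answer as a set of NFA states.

δ(q0,0) = ∅; δ(q2,0) = {q2}; δ(q3,0) = {q0, q2}.
Union: {q0, q2}.

{q0, q2}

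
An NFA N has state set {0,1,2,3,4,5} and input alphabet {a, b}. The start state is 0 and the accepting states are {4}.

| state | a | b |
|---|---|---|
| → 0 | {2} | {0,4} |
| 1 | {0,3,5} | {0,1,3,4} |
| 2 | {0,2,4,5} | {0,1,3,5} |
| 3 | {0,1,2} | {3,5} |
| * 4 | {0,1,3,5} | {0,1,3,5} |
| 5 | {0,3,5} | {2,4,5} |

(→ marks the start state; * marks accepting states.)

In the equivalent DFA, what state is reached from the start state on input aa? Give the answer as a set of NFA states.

{0,2,4,5}

Start: {0}.
δ(0,a) = {2}.
Union: {2}.
After a: {2}.
δ(2,a) = {0,2,4,5}.
Union: {0,2,4,5}.
After a: {0,2,4,5}.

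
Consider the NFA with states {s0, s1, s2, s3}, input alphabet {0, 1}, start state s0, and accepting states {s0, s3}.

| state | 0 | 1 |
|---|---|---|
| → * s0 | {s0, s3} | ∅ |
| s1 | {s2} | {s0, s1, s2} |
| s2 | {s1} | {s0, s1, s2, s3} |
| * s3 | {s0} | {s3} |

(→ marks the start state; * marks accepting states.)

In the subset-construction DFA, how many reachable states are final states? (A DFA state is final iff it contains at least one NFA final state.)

Start state of the DFA: {s0}.
{s0} --0--> {s0, s3}  [new]
{s0} --1--> ∅  [new]
{s0, s3} --0--> {s0, s3}  [seen]
{s0, s3} --1--> {s3}  [new]
∅ --0--> ∅  [seen]
∅ --1--> ∅  [seen]
{s3} --0--> {s0}  [seen]
{s3} --1--> {s3}  [seen]
Reachable DFA states: {s0}, {s0, s3}, ∅, {s3}.
Accepting DFA states (contain an NFA accepting state): {s0}, {s0, s3}, {s3}.

3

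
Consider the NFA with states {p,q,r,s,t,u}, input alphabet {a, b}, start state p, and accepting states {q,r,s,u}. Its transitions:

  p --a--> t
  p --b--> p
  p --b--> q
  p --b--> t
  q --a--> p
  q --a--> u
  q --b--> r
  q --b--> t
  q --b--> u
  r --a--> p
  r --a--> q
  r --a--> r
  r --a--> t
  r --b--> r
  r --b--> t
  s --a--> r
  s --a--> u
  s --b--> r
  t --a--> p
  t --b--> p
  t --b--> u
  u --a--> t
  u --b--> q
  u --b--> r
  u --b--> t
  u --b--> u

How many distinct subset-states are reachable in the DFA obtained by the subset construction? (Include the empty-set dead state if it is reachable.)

Start state of the DFA: {p}.
{p} --a--> {t}  [new]
{p} --b--> {p,q,t}  [new]
{t} --a--> {p}  [seen]
{t} --b--> {p,u}  [new]
{p,q,t} --a--> {p,t,u}  [new]
{p,q,t} --b--> {p,q,r,t,u}  [new]
{p,u} --a--> {t}  [seen]
{p,u} --b--> {p,q,r,t,u}  [seen]
{p,t,u} --a--> {p,t}  [new]
{p,t,u} --b--> {p,q,r,t,u}  [seen]
{p,q,r,t,u} --a--> {p,q,r,t,u}  [seen]
{p,q,r,t,u} --b--> {p,q,r,t,u}  [seen]
{p,t} --a--> {p,t}  [seen]
{p,t} --b--> {p,q,t,u}  [new]
{p,q,t,u} --a--> {p,t,u}  [seen]
{p,q,t,u} --b--> {p,q,r,t,u}  [seen]
Reachable DFA states: {p}, {t}, {p,q,t}, {p,u}, {p,t,u}, {p,q,r,t,u}, {p,t}, {p,q,t,u}.

8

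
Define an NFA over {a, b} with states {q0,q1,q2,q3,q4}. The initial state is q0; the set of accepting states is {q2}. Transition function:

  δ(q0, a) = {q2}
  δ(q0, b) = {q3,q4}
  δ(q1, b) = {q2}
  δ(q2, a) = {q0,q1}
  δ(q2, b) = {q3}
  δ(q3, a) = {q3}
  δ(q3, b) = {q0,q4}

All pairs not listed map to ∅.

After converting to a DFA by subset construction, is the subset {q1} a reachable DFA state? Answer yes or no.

no

Start state of the DFA: {q0}.
{q0} --a--> {q2}  [new]
{q0} --b--> {q3,q4}  [new]
{q2} --a--> {q0,q1}  [new]
{q2} --b--> {q3}  [new]
{q3,q4} --a--> {q3}  [seen]
{q3,q4} --b--> {q0,q4}  [new]
{q0,q1} --a--> {q2}  [seen]
{q0,q1} --b--> {q2,q3,q4}  [new]
{q3} --a--> {q3}  [seen]
{q3} --b--> {q0,q4}  [seen]
{q0,q4} --a--> {q2}  [seen]
{q0,q4} --b--> {q3,q4}  [seen]
{q2,q3,q4} --a--> {q0,q1,q3}  [new]
{q2,q3,q4} --b--> {q0,q3,q4}  [new]
{q0,q1,q3} --a--> {q2,q3}  [new]
{q0,q1,q3} --b--> {q0,q2,q3,q4}  [new]
{q0,q3,q4} --a--> {q2,q3}  [seen]
{q0,q3,q4} --b--> {q0,q3,q4}  [seen]
{q2,q3} --a--> {q0,q1,q3}  [seen]
{q2,q3} --b--> {q0,q3,q4}  [seen]
{q0,q2,q3,q4} --a--> {q0,q1,q2,q3}  [new]
{q0,q2,q3,q4} --b--> {q0,q3,q4}  [seen]
{q0,q1,q2,q3} --a--> {q0,q1,q2,q3}  [seen]
{q0,q1,q2,q3} --b--> {q0,q2,q3,q4}  [seen]
Reachable DFA states: {q0}, {q2}, {q3,q4}, {q0,q1}, {q3}, {q0,q4}, {q2,q3,q4}, {q0,q1,q3}, {q0,q3,q4}, {q2,q3}, {q0,q2,q3,q4}, {q0,q1,q2,q3}.
{q1} is not among them.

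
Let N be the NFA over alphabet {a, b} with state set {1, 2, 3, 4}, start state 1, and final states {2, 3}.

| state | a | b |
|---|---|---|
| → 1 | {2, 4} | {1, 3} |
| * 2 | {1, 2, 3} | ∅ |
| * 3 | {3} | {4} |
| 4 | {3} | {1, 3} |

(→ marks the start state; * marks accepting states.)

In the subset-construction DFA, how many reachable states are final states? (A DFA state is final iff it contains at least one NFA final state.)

6

Start state of the DFA: {1}.
{1} --a--> {2, 4}  [new]
{1} --b--> {1, 3}  [new]
{2, 4} --a--> {1, 2, 3}  [new]
{2, 4} --b--> {1, 3}  [seen]
{1, 3} --a--> {2, 3, 4}  [new]
{1, 3} --b--> {1, 3, 4}  [new]
{1, 2, 3} --a--> {1, 2, 3, 4}  [new]
{1, 2, 3} --b--> {1, 3, 4}  [seen]
{2, 3, 4} --a--> {1, 2, 3}  [seen]
{2, 3, 4} --b--> {1, 3, 4}  [seen]
{1, 3, 4} --a--> {2, 3, 4}  [seen]
{1, 3, 4} --b--> {1, 3, 4}  [seen]
{1, 2, 3, 4} --a--> {1, 2, 3, 4}  [seen]
{1, 2, 3, 4} --b--> {1, 3, 4}  [seen]
Reachable DFA states: {1}, {2, 4}, {1, 3}, {1, 2, 3}, {2, 3, 4}, {1, 3, 4}, {1, 2, 3, 4}.
Accepting DFA states (contain an NFA accepting state): {2, 4}, {1, 3}, {1, 2, 3}, {2, 3, 4}, {1, 3, 4}, {1, 2, 3, 4}.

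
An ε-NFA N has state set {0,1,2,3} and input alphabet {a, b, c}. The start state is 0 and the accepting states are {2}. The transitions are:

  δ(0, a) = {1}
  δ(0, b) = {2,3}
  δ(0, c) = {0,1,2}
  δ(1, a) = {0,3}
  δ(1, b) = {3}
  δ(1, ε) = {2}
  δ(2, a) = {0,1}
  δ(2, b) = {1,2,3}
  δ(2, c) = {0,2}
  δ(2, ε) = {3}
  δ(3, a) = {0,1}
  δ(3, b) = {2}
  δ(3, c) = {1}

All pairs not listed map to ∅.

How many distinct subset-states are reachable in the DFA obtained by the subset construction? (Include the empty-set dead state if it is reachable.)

Start state of the DFA: {0} (ε-closure of the NFA start).
{0} --a--> {1,2,3}  [new]
{0} --b--> {2,3}  [new]
{0} --c--> {0,1,2,3}  [new]
{1,2,3} --a--> {0,1,2,3}  [seen]
{1,2,3} --b--> {1,2,3}  [seen]
{1,2,3} --c--> {0,1,2,3}  [seen]
{2,3} --a--> {0,1,2,3}  [seen]
{2,3} --b--> {1,2,3}  [seen]
{2,3} --c--> {0,1,2,3}  [seen]
{0,1,2,3} --a--> {0,1,2,3}  [seen]
{0,1,2,3} --b--> {1,2,3}  [seen]
{0,1,2,3} --c--> {0,1,2,3}  [seen]
Reachable DFA states: {0}, {1,2,3}, {2,3}, {0,1,2,3}.

4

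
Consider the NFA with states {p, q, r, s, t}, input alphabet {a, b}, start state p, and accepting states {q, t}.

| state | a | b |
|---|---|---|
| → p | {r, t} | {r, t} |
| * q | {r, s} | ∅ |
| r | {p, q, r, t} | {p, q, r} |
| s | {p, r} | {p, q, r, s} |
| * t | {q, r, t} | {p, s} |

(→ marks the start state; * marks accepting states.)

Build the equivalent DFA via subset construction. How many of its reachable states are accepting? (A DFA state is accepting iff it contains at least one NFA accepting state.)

Start state of the DFA: {p}.
{p} --a--> {r, t}  [new]
{p} --b--> {r, t}  [seen]
{r, t} --a--> {p, q, r, t}  [new]
{r, t} --b--> {p, q, r, s}  [new]
{p, q, r, t} --a--> {p, q, r, s, t}  [new]
{p, q, r, t} --b--> {p, q, r, s, t}  [seen]
{p, q, r, s} --a--> {p, q, r, s, t}  [seen]
{p, q, r, s} --b--> {p, q, r, s, t}  [seen]
{p, q, r, s, t} --a--> {p, q, r, s, t}  [seen]
{p, q, r, s, t} --b--> {p, q, r, s, t}  [seen]
Reachable DFA states: {p}, {r, t}, {p, q, r, t}, {p, q, r, s}, {p, q, r, s, t}.
Accepting DFA states (contain an NFA accepting state): {r, t}, {p, q, r, t}, {p, q, r, s}, {p, q, r, s, t}.

4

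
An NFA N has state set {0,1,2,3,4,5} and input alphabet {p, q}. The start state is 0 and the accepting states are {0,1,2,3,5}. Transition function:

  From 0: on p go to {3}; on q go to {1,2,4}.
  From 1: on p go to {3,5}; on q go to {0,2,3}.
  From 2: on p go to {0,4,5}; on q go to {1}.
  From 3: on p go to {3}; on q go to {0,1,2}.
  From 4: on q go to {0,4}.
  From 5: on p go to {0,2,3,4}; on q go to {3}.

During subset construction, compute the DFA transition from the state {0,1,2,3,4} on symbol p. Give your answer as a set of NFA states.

{0,3,4,5}

δ(0,p) = {3}; δ(1,p) = {3,5}; δ(2,p) = {0,4,5}; δ(3,p) = {3}; δ(4,p) = ∅.
Union: {0,3,4,5}.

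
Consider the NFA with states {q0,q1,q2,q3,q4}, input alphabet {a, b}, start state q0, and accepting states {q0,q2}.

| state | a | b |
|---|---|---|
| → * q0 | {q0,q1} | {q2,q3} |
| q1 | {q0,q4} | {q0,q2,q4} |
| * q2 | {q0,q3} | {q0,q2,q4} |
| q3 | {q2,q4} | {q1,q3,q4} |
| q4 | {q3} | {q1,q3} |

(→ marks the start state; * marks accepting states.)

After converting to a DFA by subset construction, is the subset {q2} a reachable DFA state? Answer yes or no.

no

Start state of the DFA: {q0}.
{q0} --a--> {q0,q1}  [new]
{q0} --b--> {q2,q3}  [new]
{q0,q1} --a--> {q0,q1,q4}  [new]
{q0,q1} --b--> {q0,q2,q3,q4}  [new]
{q2,q3} --a--> {q0,q2,q3,q4}  [seen]
{q2,q3} --b--> {q0,q1,q2,q3,q4}  [new]
{q0,q1,q4} --a--> {q0,q1,q3,q4}  [new]
{q0,q1,q4} --b--> {q0,q1,q2,q3,q4}  [seen]
{q0,q2,q3,q4} --a--> {q0,q1,q2,q3,q4}  [seen]
{q0,q2,q3,q4} --b--> {q0,q1,q2,q3,q4}  [seen]
{q0,q1,q2,q3,q4} --a--> {q0,q1,q2,q3,q4}  [seen]
{q0,q1,q2,q3,q4} --b--> {q0,q1,q2,q3,q4}  [seen]
{q0,q1,q3,q4} --a--> {q0,q1,q2,q3,q4}  [seen]
{q0,q1,q3,q4} --b--> {q0,q1,q2,q3,q4}  [seen]
Reachable DFA states: {q0}, {q0,q1}, {q2,q3}, {q0,q1,q4}, {q0,q2,q3,q4}, {q0,q1,q2,q3,q4}, {q0,q1,q3,q4}.
{q2} is not among them.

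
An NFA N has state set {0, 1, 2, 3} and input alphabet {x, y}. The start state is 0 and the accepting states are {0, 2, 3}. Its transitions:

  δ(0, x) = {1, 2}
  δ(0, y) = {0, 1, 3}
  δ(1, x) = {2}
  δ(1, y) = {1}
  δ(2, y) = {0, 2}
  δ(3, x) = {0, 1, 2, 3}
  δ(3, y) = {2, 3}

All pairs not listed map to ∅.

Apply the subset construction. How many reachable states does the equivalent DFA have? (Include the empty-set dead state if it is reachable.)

8

Start state of the DFA: {0}.
{0} --x--> {1, 2}  [new]
{0} --y--> {0, 1, 3}  [new]
{1, 2} --x--> {2}  [new]
{1, 2} --y--> {0, 1, 2}  [new]
{0, 1, 3} --x--> {0, 1, 2, 3}  [new]
{0, 1, 3} --y--> {0, 1, 2, 3}  [seen]
{2} --x--> ∅  [new]
{2} --y--> {0, 2}  [new]
{0, 1, 2} --x--> {1, 2}  [seen]
{0, 1, 2} --y--> {0, 1, 2, 3}  [seen]
{0, 1, 2, 3} --x--> {0, 1, 2, 3}  [seen]
{0, 1, 2, 3} --y--> {0, 1, 2, 3}  [seen]
∅ --x--> ∅  [seen]
∅ --y--> ∅  [seen]
{0, 2} --x--> {1, 2}  [seen]
{0, 2} --y--> {0, 1, 2, 3}  [seen]
Reachable DFA states: {0}, {1, 2}, {0, 1, 3}, {2}, {0, 1, 2}, {0, 1, 2, 3}, ∅, {0, 2}.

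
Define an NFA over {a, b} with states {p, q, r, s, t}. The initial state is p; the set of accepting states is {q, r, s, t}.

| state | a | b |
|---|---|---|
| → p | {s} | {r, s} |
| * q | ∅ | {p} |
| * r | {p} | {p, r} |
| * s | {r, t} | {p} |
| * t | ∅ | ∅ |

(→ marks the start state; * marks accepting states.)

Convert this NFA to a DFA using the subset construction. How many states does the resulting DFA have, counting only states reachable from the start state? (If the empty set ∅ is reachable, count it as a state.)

10

Start state of the DFA: {p}.
{p} --a--> {s}  [new]
{p} --b--> {r, s}  [new]
{s} --a--> {r, t}  [new]
{s} --b--> {p}  [seen]
{r, s} --a--> {p, r, t}  [new]
{r, s} --b--> {p, r}  [new]
{r, t} --a--> {p}  [seen]
{r, t} --b--> {p, r}  [seen]
{p, r, t} --a--> {p, s}  [new]
{p, r, t} --b--> {p, r, s}  [new]
{p, r} --a--> {p, s}  [seen]
{p, r} --b--> {p, r, s}  [seen]
{p, s} --a--> {r, s, t}  [new]
{p, s} --b--> {p, r, s}  [seen]
{p, r, s} --a--> {p, r, s, t}  [new]
{p, r, s} --b--> {p, r, s}  [seen]
{r, s, t} --a--> {p, r, t}  [seen]
{r, s, t} --b--> {p, r}  [seen]
{p, r, s, t} --a--> {p, r, s, t}  [seen]
{p, r, s, t} --b--> {p, r, s}  [seen]
Reachable DFA states: {p}, {s}, {r, s}, {r, t}, {p, r, t}, {p, r}, {p, s}, {p, r, s}, {r, s, t}, {p, r, s, t}.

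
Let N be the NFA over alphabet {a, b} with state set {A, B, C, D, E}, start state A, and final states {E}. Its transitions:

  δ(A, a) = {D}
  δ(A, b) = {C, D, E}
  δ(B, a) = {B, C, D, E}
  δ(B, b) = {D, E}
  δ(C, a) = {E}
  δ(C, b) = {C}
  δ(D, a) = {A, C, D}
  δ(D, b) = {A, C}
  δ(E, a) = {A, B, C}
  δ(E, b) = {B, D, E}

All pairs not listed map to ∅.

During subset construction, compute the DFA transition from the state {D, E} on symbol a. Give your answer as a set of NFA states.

{A, B, C, D}

δ(D,a) = {A, C, D}; δ(E,a) = {A, B, C}.
Union: {A, B, C, D}.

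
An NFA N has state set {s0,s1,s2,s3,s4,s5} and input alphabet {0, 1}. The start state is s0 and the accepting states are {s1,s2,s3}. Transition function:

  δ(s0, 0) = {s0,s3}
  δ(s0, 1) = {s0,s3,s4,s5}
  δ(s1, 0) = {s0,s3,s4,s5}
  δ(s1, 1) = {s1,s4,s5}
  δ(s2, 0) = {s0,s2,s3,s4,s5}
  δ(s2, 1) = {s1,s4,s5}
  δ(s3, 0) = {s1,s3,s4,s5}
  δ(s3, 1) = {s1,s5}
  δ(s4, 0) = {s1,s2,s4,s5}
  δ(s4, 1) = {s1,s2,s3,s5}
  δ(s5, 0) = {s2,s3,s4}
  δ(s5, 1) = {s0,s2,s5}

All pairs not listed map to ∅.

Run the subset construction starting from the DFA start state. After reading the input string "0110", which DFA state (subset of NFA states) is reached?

{s0,s1,s2,s3,s4,s5}

Start: {s0}.
δ(s0,0) = {s0,s3}.
Union: {s0,s3}.
After 0: {s0,s3}.
δ(s0,1) = {s0,s3,s4,s5}; δ(s3,1) = {s1,s5}.
Union: {s0,s1,s3,s4,s5}.
After 1: {s0,s1,s3,s4,s5}.
δ(s0,1) = {s0,s3,s4,s5}; δ(s1,1) = {s1,s4,s5}; δ(s3,1) = {s1,s5}; δ(s4,1) = {s1,s2,s3,s5}; δ(s5,1) = {s0,s2,s5}.
Union: {s0,s1,s2,s3,s4,s5}.
After 1: {s0,s1,s2,s3,s4,s5}.
δ(s0,0) = {s0,s3}; δ(s1,0) = {s0,s3,s4,s5}; δ(s2,0) = {s0,s2,s3,s4,s5}; δ(s3,0) = {s1,s3,s4,s5}; δ(s4,0) = {s1,s2,s4,s5}; δ(s5,0) = {s2,s3,s4}.
Union: {s0,s1,s2,s3,s4,s5}.
After 0: {s0,s1,s2,s3,s4,s5}.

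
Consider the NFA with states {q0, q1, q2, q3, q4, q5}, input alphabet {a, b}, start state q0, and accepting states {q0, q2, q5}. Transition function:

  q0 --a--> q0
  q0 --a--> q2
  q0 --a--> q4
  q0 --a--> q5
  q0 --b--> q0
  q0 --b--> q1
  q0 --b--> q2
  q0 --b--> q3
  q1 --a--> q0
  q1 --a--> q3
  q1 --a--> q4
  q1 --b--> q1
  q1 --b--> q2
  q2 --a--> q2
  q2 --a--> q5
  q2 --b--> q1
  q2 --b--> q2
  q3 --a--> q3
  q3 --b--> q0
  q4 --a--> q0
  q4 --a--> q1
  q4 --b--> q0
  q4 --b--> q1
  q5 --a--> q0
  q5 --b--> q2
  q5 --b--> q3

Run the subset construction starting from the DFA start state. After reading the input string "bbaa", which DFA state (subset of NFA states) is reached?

{q0, q1, q2, q3, q4, q5}

Start: {q0}.
δ(q0,b) = {q0, q1, q2, q3}.
Union: {q0, q1, q2, q3}.
After b: {q0, q1, q2, q3}.
δ(q0,b) = {q0, q1, q2, q3}; δ(q1,b) = {q1, q2}; δ(q2,b) = {q1, q2}; δ(q3,b) = {q0}.
Union: {q0, q1, q2, q3}.
After b: {q0, q1, q2, q3}.
δ(q0,a) = {q0, q2, q4, q5}; δ(q1,a) = {q0, q3, q4}; δ(q2,a) = {q2, q5}; δ(q3,a) = {q3}.
Union: {q0, q2, q3, q4, q5}.
After a: {q0, q2, q3, q4, q5}.
δ(q0,a) = {q0, q2, q4, q5}; δ(q2,a) = {q2, q5}; δ(q3,a) = {q3}; δ(q4,a) = {q0, q1}; δ(q5,a) = {q0}.
Union: {q0, q1, q2, q3, q4, q5}.
After a: {q0, q1, q2, q3, q4, q5}.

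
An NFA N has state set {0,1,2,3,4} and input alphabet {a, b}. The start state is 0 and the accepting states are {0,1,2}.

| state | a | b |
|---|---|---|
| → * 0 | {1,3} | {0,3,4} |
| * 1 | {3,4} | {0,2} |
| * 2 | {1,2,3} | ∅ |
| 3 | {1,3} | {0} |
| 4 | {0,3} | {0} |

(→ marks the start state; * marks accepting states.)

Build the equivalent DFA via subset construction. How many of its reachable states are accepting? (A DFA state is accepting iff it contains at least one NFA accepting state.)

12

Start state of the DFA: {0}.
{0} --a--> {1,3}  [new]
{0} --b--> {0,3,4}  [new]
{1,3} --a--> {1,3,4}  [new]
{1,3} --b--> {0,2}  [new]
{0,3,4} --a--> {0,1,3}  [new]
{0,3,4} --b--> {0,3,4}  [seen]
{1,3,4} --a--> {0,1,3,4}  [new]
{1,3,4} --b--> {0,2}  [seen]
{0,2} --a--> {1,2,3}  [new]
{0,2} --b--> {0,3,4}  [seen]
{0,1,3} --a--> {1,3,4}  [seen]
{0,1,3} --b--> {0,2,3,4}  [new]
{0,1,3,4} --a--> {0,1,3,4}  [seen]
{0,1,3,4} --b--> {0,2,3,4}  [seen]
{1,2,3} --a--> {1,2,3,4}  [new]
{1,2,3} --b--> {0,2}  [seen]
{0,2,3,4} --a--> {0,1,2,3}  [new]
{0,2,3,4} --b--> {0,3,4}  [seen]
{1,2,3,4} --a--> {0,1,2,3,4}  [new]
{1,2,3,4} --b--> {0,2}  [seen]
{0,1,2,3} --a--> {1,2,3,4}  [seen]
{0,1,2,3} --b--> {0,2,3,4}  [seen]
{0,1,2,3,4} --a--> {0,1,2,3,4}  [seen]
{0,1,2,3,4} --b--> {0,2,3,4}  [seen]
Reachable DFA states: {0}, {1,3}, {0,3,4}, {1,3,4}, {0,2}, {0,1,3}, {0,1,3,4}, {1,2,3}, {0,2,3,4}, {1,2,3,4}, {0,1,2,3}, {0,1,2,3,4}.
Accepting DFA states (contain an NFA accepting state): {0}, {1,3}, {0,3,4}, {1,3,4}, {0,2}, {0,1,3}, {0,1,3,4}, {1,2,3}, {0,2,3,4}, {1,2,3,4}, {0,1,2,3}, {0,1,2,3,4}.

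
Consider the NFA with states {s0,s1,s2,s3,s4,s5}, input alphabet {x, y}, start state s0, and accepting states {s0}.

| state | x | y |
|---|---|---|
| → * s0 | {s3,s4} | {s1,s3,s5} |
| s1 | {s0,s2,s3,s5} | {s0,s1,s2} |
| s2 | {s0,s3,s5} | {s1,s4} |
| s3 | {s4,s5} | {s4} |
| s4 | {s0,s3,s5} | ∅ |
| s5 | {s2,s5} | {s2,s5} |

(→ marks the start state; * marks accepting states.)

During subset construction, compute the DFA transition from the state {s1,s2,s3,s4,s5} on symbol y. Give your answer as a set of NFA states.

δ(s1,y) = {s0,s1,s2}; δ(s2,y) = {s1,s4}; δ(s3,y) = {s4}; δ(s4,y) = ∅; δ(s5,y) = {s2,s5}.
Union: {s0,s1,s2,s4,s5}.

{s0,s1,s2,s4,s5}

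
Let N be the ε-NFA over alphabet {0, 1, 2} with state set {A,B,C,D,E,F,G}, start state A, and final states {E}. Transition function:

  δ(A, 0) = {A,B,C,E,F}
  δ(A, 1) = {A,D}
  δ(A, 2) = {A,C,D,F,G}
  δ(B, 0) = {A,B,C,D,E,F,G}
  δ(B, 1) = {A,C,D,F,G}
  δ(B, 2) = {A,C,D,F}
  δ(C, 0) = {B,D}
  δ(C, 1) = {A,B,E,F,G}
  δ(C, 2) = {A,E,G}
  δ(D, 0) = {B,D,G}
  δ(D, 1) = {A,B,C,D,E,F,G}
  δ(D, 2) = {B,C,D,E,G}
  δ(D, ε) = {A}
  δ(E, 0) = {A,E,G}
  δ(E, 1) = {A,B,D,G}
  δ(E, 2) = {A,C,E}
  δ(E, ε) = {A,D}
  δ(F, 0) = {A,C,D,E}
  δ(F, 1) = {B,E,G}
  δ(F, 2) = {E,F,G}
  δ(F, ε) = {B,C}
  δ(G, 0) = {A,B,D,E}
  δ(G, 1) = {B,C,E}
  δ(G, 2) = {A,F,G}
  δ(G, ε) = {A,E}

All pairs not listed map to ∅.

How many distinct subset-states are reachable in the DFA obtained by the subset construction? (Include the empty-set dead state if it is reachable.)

Start state of the DFA: {A} (ε-closure of the NFA start).
{A} --0--> {A,B,C,D,E,F}  [new]
{A} --1--> {A,D}  [new]
{A} --2--> {A,B,C,D,E,F,G}  [new]
{A,B,C,D,E,F} --0--> {A,B,C,D,E,F,G}  [seen]
{A,B,C,D,E,F} --1--> {A,B,C,D,E,F,G}  [seen]
{A,B,C,D,E,F} --2--> {A,B,C,D,E,F,G}  [seen]
{A,D} --0--> {A,B,C,D,E,F,G}  [seen]
{A,D} --1--> {A,B,C,D,E,F,G}  [seen]
{A,D} --2--> {A,B,C,D,E,F,G}  [seen]
{A,B,C,D,E,F,G} --0--> {A,B,C,D,E,F,G}  [seen]
{A,B,C,D,E,F,G} --1--> {A,B,C,D,E,F,G}  [seen]
{A,B,C,D,E,F,G} --2--> {A,B,C,D,E,F,G}  [seen]
Reachable DFA states: {A}, {A,B,C,D,E,F}, {A,D}, {A,B,C,D,E,F,G}.

4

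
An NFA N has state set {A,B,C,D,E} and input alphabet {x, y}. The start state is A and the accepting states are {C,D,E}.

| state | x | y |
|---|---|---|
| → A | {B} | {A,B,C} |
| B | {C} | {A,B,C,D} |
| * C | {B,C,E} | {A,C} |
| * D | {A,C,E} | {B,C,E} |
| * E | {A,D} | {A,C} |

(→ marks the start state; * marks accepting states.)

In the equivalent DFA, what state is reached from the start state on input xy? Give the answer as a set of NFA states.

Start: {A}.
δ(A,x) = {B}.
Union: {B}.
After x: {B}.
δ(B,y) = {A,B,C,D}.
Union: {A,B,C,D}.
After y: {A,B,C,D}.

{A,B,C,D}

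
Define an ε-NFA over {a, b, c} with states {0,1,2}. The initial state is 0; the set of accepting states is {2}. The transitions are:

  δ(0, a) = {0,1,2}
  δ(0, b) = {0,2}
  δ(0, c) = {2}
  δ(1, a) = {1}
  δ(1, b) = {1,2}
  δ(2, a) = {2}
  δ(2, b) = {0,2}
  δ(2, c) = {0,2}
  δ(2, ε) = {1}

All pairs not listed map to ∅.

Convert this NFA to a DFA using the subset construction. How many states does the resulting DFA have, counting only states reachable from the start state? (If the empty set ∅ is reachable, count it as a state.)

Start state of the DFA: {0} (ε-closure of the NFA start).
{0} --a--> {0,1,2}  [new]
{0} --b--> {0,1,2}  [seen]
{0} --c--> {1,2}  [new]
{0,1,2} --a--> {0,1,2}  [seen]
{0,1,2} --b--> {0,1,2}  [seen]
{0,1,2} --c--> {0,1,2}  [seen]
{1,2} --a--> {1,2}  [seen]
{1,2} --b--> {0,1,2}  [seen]
{1,2} --c--> {0,1,2}  [seen]
Reachable DFA states: {0}, {0,1,2}, {1,2}.

3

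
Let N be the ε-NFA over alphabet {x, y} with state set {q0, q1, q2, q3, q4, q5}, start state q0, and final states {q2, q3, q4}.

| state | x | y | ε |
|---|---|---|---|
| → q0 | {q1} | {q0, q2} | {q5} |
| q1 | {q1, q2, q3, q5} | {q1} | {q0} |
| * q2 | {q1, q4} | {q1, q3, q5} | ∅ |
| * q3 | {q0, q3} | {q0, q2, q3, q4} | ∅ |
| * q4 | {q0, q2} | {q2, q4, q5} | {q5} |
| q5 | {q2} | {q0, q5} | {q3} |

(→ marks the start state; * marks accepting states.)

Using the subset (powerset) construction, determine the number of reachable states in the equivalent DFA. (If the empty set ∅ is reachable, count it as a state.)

4

Start state of the DFA: {q0, q3, q5} (ε-closure of the NFA start).
{q0, q3, q5} --x--> {q0, q1, q2, q3, q5}  [new]
{q0, q3, q5} --y--> {q0, q2, q3, q4, q5}  [new]
{q0, q1, q2, q3, q5} --x--> {q0, q1, q2, q3, q4, q5}  [new]
{q0, q1, q2, q3, q5} --y--> {q0, q1, q2, q3, q4, q5}  [seen]
{q0, q2, q3, q4, q5} --x--> {q0, q1, q2, q3, q4, q5}  [seen]
{q0, q2, q3, q4, q5} --y--> {q0, q1, q2, q3, q4, q5}  [seen]
{q0, q1, q2, q3, q4, q5} --x--> {q0, q1, q2, q3, q4, q5}  [seen]
{q0, q1, q2, q3, q4, q5} --y--> {q0, q1, q2, q3, q4, q5}  [seen]
Reachable DFA states: {q0, q3, q5}, {q0, q1, q2, q3, q5}, {q0, q2, q3, q4, q5}, {q0, q1, q2, q3, q4, q5}.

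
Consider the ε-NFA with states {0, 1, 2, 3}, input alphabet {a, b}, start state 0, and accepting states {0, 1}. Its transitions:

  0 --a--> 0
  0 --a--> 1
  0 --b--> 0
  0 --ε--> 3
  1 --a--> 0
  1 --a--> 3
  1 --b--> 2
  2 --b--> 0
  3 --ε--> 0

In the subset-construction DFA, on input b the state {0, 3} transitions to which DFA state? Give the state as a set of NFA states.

{0, 3}

δ(0,b) = {0}; δ(3,b) = ∅.
Union: {0}.
ε-closure gives {0, 3}.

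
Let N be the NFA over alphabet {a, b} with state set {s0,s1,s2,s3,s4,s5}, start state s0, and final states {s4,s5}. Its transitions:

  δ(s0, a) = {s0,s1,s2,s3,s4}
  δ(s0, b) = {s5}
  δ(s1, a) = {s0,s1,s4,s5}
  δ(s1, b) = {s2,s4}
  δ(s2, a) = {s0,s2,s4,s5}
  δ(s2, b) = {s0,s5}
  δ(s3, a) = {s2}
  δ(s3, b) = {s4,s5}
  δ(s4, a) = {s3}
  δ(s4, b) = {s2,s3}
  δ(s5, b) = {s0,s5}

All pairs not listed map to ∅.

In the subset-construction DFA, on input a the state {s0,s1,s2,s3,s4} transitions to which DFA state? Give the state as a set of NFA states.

{s0,s1,s2,s3,s4,s5}

δ(s0,a) = {s0,s1,s2,s3,s4}; δ(s1,a) = {s0,s1,s4,s5}; δ(s2,a) = {s0,s2,s4,s5}; δ(s3,a) = {s2}; δ(s4,a) = {s3}.
Union: {s0,s1,s2,s3,s4,s5}.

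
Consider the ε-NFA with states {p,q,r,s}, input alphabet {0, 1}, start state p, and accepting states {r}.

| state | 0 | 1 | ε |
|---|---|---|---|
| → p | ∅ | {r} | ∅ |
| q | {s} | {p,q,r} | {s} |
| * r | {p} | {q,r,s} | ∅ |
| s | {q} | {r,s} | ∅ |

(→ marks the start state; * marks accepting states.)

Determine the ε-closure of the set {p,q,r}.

Begin with {p,q,r}.
q →ε {s}; add s.
ε-closure = {p,q,r,s}.

{p,q,r,s}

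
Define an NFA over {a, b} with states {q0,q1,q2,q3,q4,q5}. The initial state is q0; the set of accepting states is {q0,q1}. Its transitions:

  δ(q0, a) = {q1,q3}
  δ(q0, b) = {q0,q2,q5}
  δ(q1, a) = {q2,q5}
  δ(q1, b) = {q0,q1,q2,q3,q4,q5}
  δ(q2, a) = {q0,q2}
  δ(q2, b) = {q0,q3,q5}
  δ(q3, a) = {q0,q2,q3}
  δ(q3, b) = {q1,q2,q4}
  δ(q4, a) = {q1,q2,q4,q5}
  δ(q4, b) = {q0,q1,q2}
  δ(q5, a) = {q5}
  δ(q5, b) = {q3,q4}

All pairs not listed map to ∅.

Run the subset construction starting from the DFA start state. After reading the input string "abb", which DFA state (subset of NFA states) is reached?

{q0,q1,q2,q3,q4,q5}

Start: {q0}.
δ(q0,a) = {q1,q3}.
Union: {q1,q3}.
After a: {q1,q3}.
δ(q1,b) = {q0,q1,q2,q3,q4,q5}; δ(q3,b) = {q1,q2,q4}.
Union: {q0,q1,q2,q3,q4,q5}.
After b: {q0,q1,q2,q3,q4,q5}.
δ(q0,b) = {q0,q2,q5}; δ(q1,b) = {q0,q1,q2,q3,q4,q5}; δ(q2,b) = {q0,q3,q5}; δ(q3,b) = {q1,q2,q4}; δ(q4,b) = {q0,q1,q2}; δ(q5,b) = {q3,q4}.
Union: {q0,q1,q2,q3,q4,q5}.
After b: {q0,q1,q2,q3,q4,q5}.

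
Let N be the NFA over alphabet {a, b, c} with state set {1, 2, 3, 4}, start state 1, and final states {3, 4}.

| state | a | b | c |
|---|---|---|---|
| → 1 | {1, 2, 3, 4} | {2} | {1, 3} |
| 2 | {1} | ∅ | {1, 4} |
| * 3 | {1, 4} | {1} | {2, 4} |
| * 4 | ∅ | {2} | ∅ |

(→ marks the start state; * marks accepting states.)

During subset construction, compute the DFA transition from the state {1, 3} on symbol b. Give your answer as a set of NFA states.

δ(1,b) = {2}; δ(3,b) = {1}.
Union: {1, 2}.

{1, 2}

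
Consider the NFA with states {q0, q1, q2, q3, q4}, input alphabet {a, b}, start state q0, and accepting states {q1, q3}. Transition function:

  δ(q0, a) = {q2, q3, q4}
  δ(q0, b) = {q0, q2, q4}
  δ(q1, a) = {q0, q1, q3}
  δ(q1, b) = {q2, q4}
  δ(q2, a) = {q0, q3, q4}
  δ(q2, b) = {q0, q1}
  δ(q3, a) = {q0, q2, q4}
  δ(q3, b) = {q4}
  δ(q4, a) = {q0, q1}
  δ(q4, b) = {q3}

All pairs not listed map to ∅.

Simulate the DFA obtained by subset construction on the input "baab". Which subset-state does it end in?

Start: {q0}.
δ(q0,b) = {q0, q2, q4}.
Union: {q0, q2, q4}.
After b: {q0, q2, q4}.
δ(q0,a) = {q2, q3, q4}; δ(q2,a) = {q0, q3, q4}; δ(q4,a) = {q0, q1}.
Union: {q0, q1, q2, q3, q4}.
After a: {q0, q1, q2, q3, q4}.
δ(q0,a) = {q2, q3, q4}; δ(q1,a) = {q0, q1, q3}; δ(q2,a) = {q0, q3, q4}; δ(q3,a) = {q0, q2, q4}; δ(q4,a) = {q0, q1}.
Union: {q0, q1, q2, q3, q4}.
After a: {q0, q1, q2, q3, q4}.
δ(q0,b) = {q0, q2, q4}; δ(q1,b) = {q2, q4}; δ(q2,b) = {q0, q1}; δ(q3,b) = {q4}; δ(q4,b) = {q3}.
Union: {q0, q1, q2, q3, q4}.
After b: {q0, q1, q2, q3, q4}.

{q0, q1, q2, q3, q4}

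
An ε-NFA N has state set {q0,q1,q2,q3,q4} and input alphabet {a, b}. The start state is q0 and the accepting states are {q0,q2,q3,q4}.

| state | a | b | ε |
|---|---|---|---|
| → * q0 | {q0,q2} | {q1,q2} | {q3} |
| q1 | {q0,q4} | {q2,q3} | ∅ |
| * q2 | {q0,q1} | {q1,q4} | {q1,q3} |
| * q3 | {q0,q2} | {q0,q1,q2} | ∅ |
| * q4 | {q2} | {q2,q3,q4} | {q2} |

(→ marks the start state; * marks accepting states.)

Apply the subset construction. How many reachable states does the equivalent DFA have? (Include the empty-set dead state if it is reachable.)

Start state of the DFA: {q0,q3} (ε-closure of the NFA start).
{q0,q3} --a--> {q0,q1,q2,q3}  [new]
{q0,q3} --b--> {q0,q1,q2,q3}  [seen]
{q0,q1,q2,q3} --a--> {q0,q1,q2,q3,q4}  [new]
{q0,q1,q2,q3} --b--> {q0,q1,q2,q3,q4}  [seen]
{q0,q1,q2,q3,q4} --a--> {q0,q1,q2,q3,q4}  [seen]
{q0,q1,q2,q3,q4} --b--> {q0,q1,q2,q3,q4}  [seen]
Reachable DFA states: {q0,q3}, {q0,q1,q2,q3}, {q0,q1,q2,q3,q4}.

3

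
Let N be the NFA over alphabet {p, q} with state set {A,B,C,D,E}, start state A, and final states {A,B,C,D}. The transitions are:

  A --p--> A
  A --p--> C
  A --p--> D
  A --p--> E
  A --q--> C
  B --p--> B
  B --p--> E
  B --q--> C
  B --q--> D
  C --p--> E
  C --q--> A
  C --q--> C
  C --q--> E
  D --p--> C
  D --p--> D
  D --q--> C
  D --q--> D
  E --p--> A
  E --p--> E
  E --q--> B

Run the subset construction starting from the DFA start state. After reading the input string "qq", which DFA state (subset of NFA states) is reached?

Start: {A}.
δ(A,q) = {C}.
Union: {C}.
After q: {C}.
δ(C,q) = {A,C,E}.
Union: {A,C,E}.
After q: {A,C,E}.

{A,C,E}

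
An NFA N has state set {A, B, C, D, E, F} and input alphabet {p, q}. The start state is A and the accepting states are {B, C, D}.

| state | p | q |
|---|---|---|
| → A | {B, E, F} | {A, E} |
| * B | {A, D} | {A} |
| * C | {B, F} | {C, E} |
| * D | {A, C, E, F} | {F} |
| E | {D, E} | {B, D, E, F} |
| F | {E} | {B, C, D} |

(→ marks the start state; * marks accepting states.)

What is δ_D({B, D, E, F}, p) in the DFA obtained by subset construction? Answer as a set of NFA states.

δ(B,p) = {A, D}; δ(D,p) = {A, C, E, F}; δ(E,p) = {D, E}; δ(F,p) = {E}.
Union: {A, C, D, E, F}.

{A, C, D, E, F}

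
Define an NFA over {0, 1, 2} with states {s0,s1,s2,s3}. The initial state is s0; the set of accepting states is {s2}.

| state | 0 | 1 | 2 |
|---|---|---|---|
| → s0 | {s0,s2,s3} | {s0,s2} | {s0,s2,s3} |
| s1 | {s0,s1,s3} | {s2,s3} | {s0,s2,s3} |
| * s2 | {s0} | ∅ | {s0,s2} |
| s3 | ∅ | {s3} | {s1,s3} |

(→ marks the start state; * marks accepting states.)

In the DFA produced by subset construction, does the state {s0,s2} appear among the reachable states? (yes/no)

yes

Start state of the DFA: {s0}.
{s0} --0--> {s0,s2,s3}  [new]
{s0} --1--> {s0,s2}  [new]
{s0} --2--> {s0,s2,s3}  [seen]
{s0,s2,s3} --0--> {s0,s2,s3}  [seen]
{s0,s2,s3} --1--> {s0,s2,s3}  [seen]
{s0,s2,s3} --2--> {s0,s1,s2,s3}  [new]
{s0,s2} --0--> {s0,s2,s3}  [seen]
{s0,s2} --1--> {s0,s2}  [seen]
{s0,s2} --2--> {s0,s2,s3}  [seen]
{s0,s1,s2,s3} --0--> {s0,s1,s2,s3}  [seen]
{s0,s1,s2,s3} --1--> {s0,s2,s3}  [seen]
{s0,s1,s2,s3} --2--> {s0,s1,s2,s3}  [seen]
Reachable DFA states: {s0}, {s0,s2,s3}, {s0,s2}, {s0,s1,s2,s3}.
{s0,s2} is among them.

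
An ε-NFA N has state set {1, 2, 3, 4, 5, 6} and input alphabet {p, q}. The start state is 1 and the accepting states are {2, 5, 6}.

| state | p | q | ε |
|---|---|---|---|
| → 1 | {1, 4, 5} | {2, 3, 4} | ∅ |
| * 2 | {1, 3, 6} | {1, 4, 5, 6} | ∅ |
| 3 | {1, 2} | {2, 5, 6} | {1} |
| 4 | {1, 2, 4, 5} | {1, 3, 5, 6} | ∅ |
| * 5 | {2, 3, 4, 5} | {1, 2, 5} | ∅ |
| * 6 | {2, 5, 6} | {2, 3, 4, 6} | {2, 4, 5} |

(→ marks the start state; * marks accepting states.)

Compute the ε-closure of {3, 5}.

{1, 3, 5}

Begin with {3, 5}.
3 →ε {1}; add 1.
ε-closure = {1, 3, 5}.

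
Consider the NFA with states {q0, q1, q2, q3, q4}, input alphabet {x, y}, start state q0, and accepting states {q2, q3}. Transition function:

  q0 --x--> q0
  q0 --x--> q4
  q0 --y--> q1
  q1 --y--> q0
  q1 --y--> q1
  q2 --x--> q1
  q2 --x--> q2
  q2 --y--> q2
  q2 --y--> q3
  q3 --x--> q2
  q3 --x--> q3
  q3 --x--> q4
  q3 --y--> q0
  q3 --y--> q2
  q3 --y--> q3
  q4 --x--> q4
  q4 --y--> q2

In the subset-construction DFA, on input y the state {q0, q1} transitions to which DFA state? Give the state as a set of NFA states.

{q0, q1}

δ(q0,y) = {q1}; δ(q1,y) = {q0, q1}.
Union: {q0, q1}.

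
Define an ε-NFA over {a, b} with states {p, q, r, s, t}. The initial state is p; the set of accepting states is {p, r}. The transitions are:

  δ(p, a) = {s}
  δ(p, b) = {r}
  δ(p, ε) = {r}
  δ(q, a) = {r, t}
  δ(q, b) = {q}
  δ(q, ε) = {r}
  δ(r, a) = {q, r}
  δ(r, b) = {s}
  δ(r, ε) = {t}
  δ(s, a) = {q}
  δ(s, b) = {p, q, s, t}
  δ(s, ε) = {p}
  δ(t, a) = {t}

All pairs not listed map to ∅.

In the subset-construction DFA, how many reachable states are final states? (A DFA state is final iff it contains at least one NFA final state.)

3

Start state of the DFA: {p, r, t} (ε-closure of the NFA start).
{p, r, t} --a--> {p, q, r, s, t}  [new]
{p, r, t} --b--> {p, r, s, t}  [new]
{p, q, r, s, t} --a--> {p, q, r, s, t}  [seen]
{p, q, r, s, t} --b--> {p, q, r, s, t}  [seen]
{p, r, s, t} --a--> {p, q, r, s, t}  [seen]
{p, r, s, t} --b--> {p, q, r, s, t}  [seen]
Reachable DFA states: {p, r, t}, {p, q, r, s, t}, {p, r, s, t}.
Accepting DFA states (contain an NFA accepting state): {p, r, t}, {p, q, r, s, t}, {p, r, s, t}.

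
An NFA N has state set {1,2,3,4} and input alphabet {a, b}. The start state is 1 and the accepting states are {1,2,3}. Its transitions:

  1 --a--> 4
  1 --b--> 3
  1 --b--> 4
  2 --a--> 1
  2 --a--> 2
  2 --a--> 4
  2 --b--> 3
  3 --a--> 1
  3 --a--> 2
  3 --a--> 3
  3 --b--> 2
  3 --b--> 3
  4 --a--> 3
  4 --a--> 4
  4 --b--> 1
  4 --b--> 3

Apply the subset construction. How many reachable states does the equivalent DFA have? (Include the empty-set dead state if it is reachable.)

Start state of the DFA: {1}.
{1} --a--> {4}  [new]
{1} --b--> {3,4}  [new]
{4} --a--> {3,4}  [seen]
{4} --b--> {1,3}  [new]
{3,4} --a--> {1,2,3,4}  [new]
{3,4} --b--> {1,2,3}  [new]
{1,3} --a--> {1,2,3,4}  [seen]
{1,3} --b--> {2,3,4}  [new]
{1,2,3,4} --a--> {1,2,3,4}  [seen]
{1,2,3,4} --b--> {1,2,3,4}  [seen]
{1,2,3} --a--> {1,2,3,4}  [seen]
{1,2,3} --b--> {2,3,4}  [seen]
{2,3,4} --a--> {1,2,3,4}  [seen]
{2,3,4} --b--> {1,2,3}  [seen]
Reachable DFA states: {1}, {4}, {3,4}, {1,3}, {1,2,3,4}, {1,2,3}, {2,3,4}.

7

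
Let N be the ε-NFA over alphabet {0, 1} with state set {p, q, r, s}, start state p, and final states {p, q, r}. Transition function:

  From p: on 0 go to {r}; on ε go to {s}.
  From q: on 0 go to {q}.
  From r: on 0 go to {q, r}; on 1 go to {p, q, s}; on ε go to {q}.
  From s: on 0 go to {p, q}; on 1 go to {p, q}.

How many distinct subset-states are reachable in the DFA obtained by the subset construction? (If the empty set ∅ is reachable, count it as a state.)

Start state of the DFA: {p, s} (ε-closure of the NFA start).
{p, s} --0--> {p, q, r, s}  [new]
{p, s} --1--> {p, q, s}  [new]
{p, q, r, s} --0--> {p, q, r, s}  [seen]
{p, q, r, s} --1--> {p, q, s}  [seen]
{p, q, s} --0--> {p, q, r, s}  [seen]
{p, q, s} --1--> {p, q, s}  [seen]
Reachable DFA states: {p, s}, {p, q, r, s}, {p, q, s}.

3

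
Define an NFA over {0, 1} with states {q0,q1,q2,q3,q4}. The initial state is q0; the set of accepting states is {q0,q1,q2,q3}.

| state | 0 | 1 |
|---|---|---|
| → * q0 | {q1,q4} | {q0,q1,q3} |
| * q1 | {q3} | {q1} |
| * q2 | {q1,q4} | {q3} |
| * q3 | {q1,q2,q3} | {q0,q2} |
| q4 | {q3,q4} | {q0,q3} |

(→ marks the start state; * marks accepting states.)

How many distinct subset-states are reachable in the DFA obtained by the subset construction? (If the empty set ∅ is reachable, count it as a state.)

7

Start state of the DFA: {q0}.
{q0} --0--> {q1,q4}  [new]
{q0} --1--> {q0,q1,q3}  [new]
{q1,q4} --0--> {q3,q4}  [new]
{q1,q4} --1--> {q0,q1,q3}  [seen]
{q0,q1,q3} --0--> {q1,q2,q3,q4}  [new]
{q0,q1,q3} --1--> {q0,q1,q2,q3}  [new]
{q3,q4} --0--> {q1,q2,q3,q4}  [seen]
{q3,q4} --1--> {q0,q2,q3}  [new]
{q1,q2,q3,q4} --0--> {q1,q2,q3,q4}  [seen]
{q1,q2,q3,q4} --1--> {q0,q1,q2,q3}  [seen]
{q0,q1,q2,q3} --0--> {q1,q2,q3,q4}  [seen]
{q0,q1,q2,q3} --1--> {q0,q1,q2,q3}  [seen]
{q0,q2,q3} --0--> {q1,q2,q3,q4}  [seen]
{q0,q2,q3} --1--> {q0,q1,q2,q3}  [seen]
Reachable DFA states: {q0}, {q1,q4}, {q0,q1,q3}, {q3,q4}, {q1,q2,q3,q4}, {q0,q1,q2,q3}, {q0,q2,q3}.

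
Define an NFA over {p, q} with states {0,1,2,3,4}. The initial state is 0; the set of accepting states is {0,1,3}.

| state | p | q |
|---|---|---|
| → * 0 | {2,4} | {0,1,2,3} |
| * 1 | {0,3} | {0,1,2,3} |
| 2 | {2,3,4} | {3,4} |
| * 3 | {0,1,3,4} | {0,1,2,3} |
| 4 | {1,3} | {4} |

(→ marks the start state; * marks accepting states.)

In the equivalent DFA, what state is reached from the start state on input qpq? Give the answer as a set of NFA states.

Start: {0}.
δ(0,q) = {0,1,2,3}.
Union: {0,1,2,3}.
After q: {0,1,2,3}.
δ(0,p) = {2,4}; δ(1,p) = {0,3}; δ(2,p) = {2,3,4}; δ(3,p) = {0,1,3,4}.
Union: {0,1,2,3,4}.
After p: {0,1,2,3,4}.
δ(0,q) = {0,1,2,3}; δ(1,q) = {0,1,2,3}; δ(2,q) = {3,4}; δ(3,q) = {0,1,2,3}; δ(4,q) = {4}.
Union: {0,1,2,3,4}.
After q: {0,1,2,3,4}.

{0,1,2,3,4}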